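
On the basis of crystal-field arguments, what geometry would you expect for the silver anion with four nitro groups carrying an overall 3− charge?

Summing ligand charges against the −3 overall charge gives an oxidation state of +1 for silver.
Ag sits in group 11, so the d-electron count is 11 − 1 = 10.
Coordination number: 4.
A d¹⁰ ion has no crystal-field stabilisation preference between square planar and tetrahedral, so four ligands adopt the sterically favoured tetrahedral geometry.

tetrahedral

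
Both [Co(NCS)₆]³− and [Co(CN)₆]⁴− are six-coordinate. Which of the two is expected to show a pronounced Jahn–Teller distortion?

[Co(NCS)₆]³−: Summing ligand charges against the −3 overall charge gives an oxidation state of +3 for cobalt. Cobalt is a group-9 element; Co(III) is therefore d⁶. Co(III) has an exceptionally large octahedral splitting and is low-spin with essentially every ligand except fluoride. The d⁶ configuration leaves the e_g set evenly filled (or empty) — no strong Jahn–Teller driving force.
[Co(CN)₆]⁴−: Summing ligand charges against the −4 overall charge gives an oxidation state of +2 for cobalt. Cobalt is a group-9 element; Co(II) is therefore d⁷. Cyanide is a strong-field ligand (high in the spectrochemical series) for a first-row metal, so the complex is low-spin. The t₂g⁶e_g¹ (low-spin) configuration has an unevenly filled e_g set; the Jahn–Teller theorem predicts a tetragonal distortion (typically axial elongation) to lift the degeneracy.

[Co(CN)₆]⁴−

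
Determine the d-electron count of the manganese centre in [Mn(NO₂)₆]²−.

d3

Each nitro (N-bound nitrite) is −1; balancing the −2 overall charge requires Mn(IV).
Group 7 minus oxidation state 4 gives a d³ configuration.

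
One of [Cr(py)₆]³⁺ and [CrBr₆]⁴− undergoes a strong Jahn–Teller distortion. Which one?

[Cr(py)₆]³⁺: Ligand charges: pyridine is neutral. With an overall charge of +3 the chromium centre must be in the +3 oxidation state. Chromium is a group-6 element; Cr(III) is therefore d³. The d³ configuration leaves the e_g set evenly filled (or empty) — no strong Jahn–Teller driving force.
[CrBr₆]⁴−: Ligand charges: each bromide is −1. With an overall charge of −4 the chromium centre must be in the +2 oxidation state. Cr sits in group 6, so the d-electron count is 6 − 2 = 4. Bromide is a weak-field ligand for a first-row metal, so the complex is high-spin. The t₂g³e_g¹ (high-spin) configuration has an unevenly filled e_g set; the Jahn–Teller theorem predicts a tetragonal distortion (typically axial elongation) to lift the degeneracy.

[CrBr₆]⁴−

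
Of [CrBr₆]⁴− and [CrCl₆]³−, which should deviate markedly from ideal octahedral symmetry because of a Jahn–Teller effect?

[CrBr₆]⁴−

[CrBr₆]⁴−: Each bromide is −1; balancing the −4 overall charge requires Cr(II). Cr sits in group 6, so the d-electron count is 6 − 2 = 4. Bromide is a weak-field ligand for a first-row metal, so the complex is high-spin. The t₂g³e_g¹ (high-spin) configuration has an unevenly filled e_g set; the Jahn–Teller theorem predicts a tetragonal distortion (typically axial elongation) to lift the degeneracy.
[CrCl₆]³−: Summing ligand charges against the −3 overall charge gives an oxidation state of +3 for chromium. Cr sits in group 6, so the d-electron count is 6 − 3 = 3. The d³ configuration leaves the e_g set evenly filled (or empty) — no strong Jahn–Teller driving force.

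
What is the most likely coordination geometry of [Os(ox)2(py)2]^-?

Each oxalate is −2; pyridine is neutral; balancing the −1 overall charge requires Os(III).
Osmium is a group-8 element; Os(III) is therefore d⁵.
Counting donor atoms: 2×oxalate (bidentate) → 4 donors; 2×pyridine (monodentate) → 2 donors. Coordination number = 6.
Six donors around a single metal centre give an octahedral coordination sphere.

octahedral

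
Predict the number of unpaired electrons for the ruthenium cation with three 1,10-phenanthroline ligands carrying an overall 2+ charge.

0 unpaired electrons

1,10-phenanthroline is neutral; balancing the +2 overall charge requires Ru(II).
Ru sits in group 8, so the d-electron count is 8 − 2 = 6.
Counting donor atoms: 3×1,10-phenanthroline (bidentate) → 6 donors. Coordination number = 6.
The spin state decides the count: a 4d ion has a large Δₒ and is invariably low-spin.
An octahedral low-spin d⁶ ion is t₂g⁶e_g⁰, giving 0 unpaired electrons.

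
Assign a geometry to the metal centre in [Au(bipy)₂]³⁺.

Summing ligand charges against the +3 overall charge gives an oxidation state of +3 for gold.
Group 11 minus oxidation state 3 gives a d⁸ configuration.
Counting donor atoms: 2×2,2′-bipyridine (bidentate) → 4 donors. Coordination number = 4.
A 5d d⁸ ion has a large crystal-field splitting; square planar leaves the high-energy d_{x²−y²} orbital empty and maximises CFSE.

square planar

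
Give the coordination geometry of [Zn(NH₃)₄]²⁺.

Summing ligand charges against the +2 overall charge gives an oxidation state of +2 for zinc.
Group 12 minus oxidation state 2 gives a d¹⁰ configuration.
With 4 monodentate ligands the coordination number is 4.
A d¹⁰ ion has no crystal-field stabilisation preference between square planar and tetrahedral, so four ligands adopt the sterically favoured tetrahedral geometry.

tetrahedral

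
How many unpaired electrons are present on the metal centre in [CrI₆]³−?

3 unpaired electrons

Ligand charges: each iodide is −1. With an overall charge of −3 the chromium centre must be in the +3 oxidation state.
Group 6 minus oxidation state 3 gives a d³ configuration.
In an octahedral field the d³ configuration is t₂g³e_g⁰ (only one arrangement possible), giving 3 unpaired electrons.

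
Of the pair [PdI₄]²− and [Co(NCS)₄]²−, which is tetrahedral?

[Co(NCS)₄]²−

For [PdI₄]²−: Each iodide is −1; balancing the −2 overall charge requires Pd(II). Palladium is a group-10 element; Pd(II) is therefore d⁸. A 4d d⁸ ion has a large crystal-field splitting; square planar leaves the high-energy d_{x²−y²} orbital empty and maximises CFSE. → square planar.
For [Co(NCS)₄]²−: Ligand charges: each isothiocyanate is −1. With an overall charge of −2 the cobalt centre must be in the +2 oxidation state. Cobalt is a group-9 element; Co(II) is therefore d⁷. For a high-spin 3d d⁷ ion with weak-field ligands the small Δₜ gives little square-planar CFSE advantage, so four ligands adopt the sterically favoured tetrahedral geometry. → tetrahedral.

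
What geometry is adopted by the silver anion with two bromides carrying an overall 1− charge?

Ligand charges: each bromide is −1. With an overall charge of −1 the silver centre must be in the +1 oxidation state.
Group 11 minus oxidation state 1 gives a d¹⁰ configuration.
With 2 monodentate ligands the coordination number is 2.
A d¹⁰ ion with only two ligands adopts a linear arrangement (sp hybridisation; no CFSE preference).

linear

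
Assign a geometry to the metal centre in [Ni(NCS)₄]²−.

Each isothiocyanate is −1; balancing the −2 overall charge requires Ni(II).
Ni sits in group 10, so the d-electron count is 10 − 2 = 8.
Coordination number: 4.
Isothiocyanate is a weak-field ligand.
With weak-field ligands the CFSE gain from square planar is small, so a 3d d⁸ ion takes the sterically preferred tetrahedral geometry.

tetrahedral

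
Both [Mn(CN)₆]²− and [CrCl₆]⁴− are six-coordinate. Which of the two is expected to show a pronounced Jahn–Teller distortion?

[CrCl₆]⁴−

[Mn(CN)₆]²−: Ligand charges: each cyanide is −1. With an overall charge of −2 the manganese centre must be in the +4 oxidation state. Group 7 minus oxidation state 4 gives a d³ configuration. The d³ configuration leaves the e_g set evenly filled (or empty) — no strong Jahn–Teller driving force.
[CrCl₆]⁴−: Each chloride is −1; balancing the −4 overall charge requires Cr(II). Cr sits in group 6, so the d-electron count is 6 − 2 = 4. Chloride is a weak-field ligand for a first-row metal, so the complex is high-spin. The t₂g³e_g¹ (high-spin) configuration has an unevenly filled e_g set; the Jahn–Teller theorem predicts a tetragonal distortion (typically axial elongation) to lift the degeneracy.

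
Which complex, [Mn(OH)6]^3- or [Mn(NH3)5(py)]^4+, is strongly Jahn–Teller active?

[Mn(OH)6]^3-: Each hydroxide is −1; balancing the −3 overall charge requires Mn(III). Manganese is a group-7 element; Mn(III) is therefore d⁴. Hydroxide is a weak-field ligand for a first-row metal, so the complex is high-spin. The t₂g³e_g¹ (high-spin) configuration has an unevenly filled e_g set; the Jahn–Teller theorem predicts a tetragonal distortion (typically axial elongation) to lift the degeneracy.
[Mn(NH3)5(py)]^4+: Summing ligand charges against the +4 overall charge gives an oxidation state of +4 for manganese. Manganese is a group-7 element; Mn(IV) is therefore d³. The d³ configuration leaves the e_g set evenly filled (or empty) — no strong Jahn–Teller driving force.

[Mn(OH)6]^3-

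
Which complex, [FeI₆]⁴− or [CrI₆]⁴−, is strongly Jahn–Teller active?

[FeI₆]⁴−: Each iodide is −1; balancing the −4 overall charge requires Fe(II). Group 8 minus oxidation state 2 gives a d⁶ configuration. Iodide is a weak-field ligand for a first-row metal, so the complex is high-spin. The d⁶ configuration leaves the e_g set evenly filled (or empty) — no strong Jahn–Teller driving force.
[CrI₆]⁴−: Summing ligand charges against the −4 overall charge gives an oxidation state of +2 for chromium. Chromium is a group-6 element; Cr(II) is therefore d⁴. Iodide is a weak-field ligand for a first-row metal, so the complex is high-spin. The t₂g³e_g¹ (high-spin) configuration has an unevenly filled e_g set; the Jahn–Teller theorem predicts a tetragonal distortion (typically axial elongation) to lift the degeneracy.

[CrI₆]⁴−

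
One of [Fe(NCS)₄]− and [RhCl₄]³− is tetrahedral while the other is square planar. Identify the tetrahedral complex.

[Fe(NCS)₄]−

For [Fe(NCS)₄]−: Each isothiocyanate is −1; balancing the −1 overall charge requires Fe(III). Fe sits in group 8, so the d-electron count is 8 − 3 = 5. A high-spin d⁵ ion has zero CFSE in either geometry, so four ligands adopt the sterically favoured tetrahedral geometry. → tetrahedral.
For [RhCl₄]³−: Each chloride is −1; balancing the −3 overall charge requires Rh(I). Rh sits in group 9, so the d-electron count is 9 − 1 = 8. A 4d d⁸ ion has a large crystal-field splitting; square planar leaves the high-energy d_{x²−y²} orbital empty and maximises CFSE. → square planar.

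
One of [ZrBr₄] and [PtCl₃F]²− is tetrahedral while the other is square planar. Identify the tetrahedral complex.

For [ZrBr₄]: Each bromide is −1; balancing the 0 overall charge requires Zr(IV). Group 4 minus oxidation state 4 gives a d⁰ configuration. A d⁰ ion has no crystal-field stabilisation preference between square planar and tetrahedral, so four ligands adopt the sterically favoured tetrahedral geometry. → tetrahedral.
For [PtCl₃F]²−: Summing ligand charges against the −2 overall charge gives an oxidation state of +2 for platinum. Pt sits in group 10, so the d-electron count is 10 − 2 = 8. A 5d d⁸ ion has a large crystal-field splitting; square planar leaves the high-energy d_{x²−y²} orbital empty and maximises CFSE. → square planar.

[ZrBr₄]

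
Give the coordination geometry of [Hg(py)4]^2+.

Pyridine is neutral; balancing the +2 overall charge requires Hg(II).
Hg sits in group 12, so the d-electron count is 12 − 2 = 10.
With 4 monodentate ligands the coordination number is 4.
A d¹⁰ ion has no crystal-field stabilisation preference between square planar and tetrahedral, so four ligands adopt the sterically favoured tetrahedral geometry.

tetrahedral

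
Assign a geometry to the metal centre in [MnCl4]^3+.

Each chloride is −1; balancing the +3 overall charge requires Mn(VII).
Mn sits in group 7, so the d-electron count is 7 − 7 = 0.
Coordination number: 4.
A d⁰ ion has no crystal-field stabilisation preference between square planar and tetrahedral, so four ligands adopt the sterically favoured tetrahedral geometry.

tetrahedral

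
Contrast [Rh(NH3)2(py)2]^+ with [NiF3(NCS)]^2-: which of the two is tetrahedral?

For [Rh(NH3)2(py)2]^+: Summing ligand charges against the +1 overall charge gives an oxidation state of +1 for rhodium. Rh sits in group 9, so the d-electron count is 9 − 1 = 8. A 4d d⁸ ion has a large crystal-field splitting; square planar leaves the high-energy d_{x²−y²} orbital empty and maximises CFSE. → square planar.
For [NiF3(NCS)]^2-: Summing ligand charges against the −2 overall charge gives an oxidation state of +2 for nickel. Nickel is a group-10 element; Ni(II) is therefore d⁸. Fluoride and isothiocyanate are weak-field ligands. With weak-field ligands the CFSE gain from square planar is small, so a 3d d⁸ ion takes the sterically preferred tetrahedral geometry. → tetrahedral.

[NiF3(NCS)]^2-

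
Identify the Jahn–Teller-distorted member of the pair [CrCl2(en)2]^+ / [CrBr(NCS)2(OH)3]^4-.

[CrBr(NCS)2(OH)3]^4-

[CrCl2(en)2]^+: Ligand charges: each chloride is −1; ethylenediamine is neutral. With an overall charge of +1 the chromium centre must be in the +3 oxidation state. Chromium is a group-6 element; Cr(III) is therefore d³. The d³ configuration leaves the e_g set evenly filled (or empty) — no strong Jahn–Teller driving force.
[CrBr(NCS)2(OH)3]^4-: Summing ligand charges against the −4 overall charge gives an oxidation state of +2 for chromium. Cr sits in group 6, so the d-electron count is 6 − 2 = 4. Bromide, hydroxide, and isothiocyanate are weak-field ligands for a first-row metal, so the complex is high-spin. The t₂g³e_g¹ (high-spin) configuration has an unevenly filled e_g set; the Jahn–Teller theorem predicts a tetragonal distortion (typically axial elongation) to lift the degeneracy.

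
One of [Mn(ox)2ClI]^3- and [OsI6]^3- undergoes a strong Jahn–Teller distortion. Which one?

[Mn(ox)2ClI]^3-: Summing ligand charges against the −3 overall charge gives an oxidation state of +3 for manganese. Mn sits in group 7, so the d-electron count is 7 − 3 = 4. Chloride, iodide, and oxalate are weak-field ligands for a first-row metal, so the complex is high-spin. The t₂g³e_g¹ (high-spin) configuration has an unevenly filled e_g set; the Jahn–Teller theorem predicts a tetragonal distortion (typically axial elongation) to lift the degeneracy.
[OsI6]^3-: Ligand charges: each iodide is −1. With an overall charge of −3 the osmium centre must be in the +3 oxidation state. Group 8 minus oxidation state 3 gives a d⁵ configuration. A 5d ion has a large Δₒ and is invariably low-spin. The d⁵ configuration leaves the e_g set evenly filled (or empty) — no strong Jahn–Teller driving force.

[Mn(ox)2ClI]^3-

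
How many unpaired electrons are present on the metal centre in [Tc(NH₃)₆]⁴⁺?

Ligand charges: ammonia is neutral. With an overall charge of +4 the technetium centre must be in the +4 oxidation state.
Group 7 minus oxidation state 4 gives a d³ configuration.
In an octahedral field the d³ configuration is t₂g³e_g⁰ (only one arrangement possible), giving 3 unpaired electrons.

3 unpaired electrons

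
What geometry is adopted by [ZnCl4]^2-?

tetrahedral

Ligand charges: each chloride is −1. With an overall charge of −2 the zinc centre must be in the +2 oxidation state.
Zn sits in group 12, so the d-electron count is 12 − 2 = 10.
Coordination number: 4.
A d¹⁰ ion has no crystal-field stabilisation preference between square planar and tetrahedral, so four ligands adopt the sterically favoured tetrahedral geometry.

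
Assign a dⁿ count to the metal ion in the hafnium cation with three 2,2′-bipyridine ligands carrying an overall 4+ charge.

Ligand charges: 2,2′-bipyridine is neutral. With an overall charge of +4 the hafnium centre must be in the +4 oxidation state.
Hf sits in group 4, so the d-electron count is 4 − 4 = 0.

d⁰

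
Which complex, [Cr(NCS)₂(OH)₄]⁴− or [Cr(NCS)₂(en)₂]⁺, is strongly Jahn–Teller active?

[Cr(NCS)₂(OH)₄]⁴−: Ligand charges: each isothiocyanate is −1; each hydroxide is −1. With an overall charge of −4 the chromium centre must be in the +2 oxidation state. Chromium is a group-6 element; Cr(II) is therefore d⁴. Hydroxide and isothiocyanate are weak-field ligands for a first-row metal, so the complex is high-spin. The t₂g³e_g¹ (high-spin) configuration has an unevenly filled e_g set; the Jahn–Teller theorem predicts a tetragonal distortion (typically axial elongation) to lift the degeneracy.
[Cr(NCS)₂(en)₂]⁺: Each isothiocyanate is −1; ethylenediamine is neutral; balancing the +1 overall charge requires Cr(III). Cr sits in group 6, so the d-electron count is 6 − 3 = 3. The d³ configuration leaves the e_g set evenly filled (or empty) — no strong Jahn–Teller driving force.

[Cr(NCS)₂(OH)₄]⁴−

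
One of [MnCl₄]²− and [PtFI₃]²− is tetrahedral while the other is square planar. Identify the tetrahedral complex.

[MnCl₄]²−

For [MnCl₄]²−: Summing ligand charges against the −2 overall charge gives an oxidation state of +2 for manganese. Mn sits in group 7, so the d-electron count is 7 − 2 = 5. A high-spin d⁵ ion has zero CFSE in either geometry, so four ligands adopt the sterically favoured tetrahedral geometry. → tetrahedral.
For [PtFI₃]²−: Summing ligand charges against the −2 overall charge gives an oxidation state of +2 for platinum. Pt sits in group 10, so the d-electron count is 10 − 2 = 8. A 5d d⁸ ion has a large crystal-field splitting; square planar leaves the high-energy d_{x²−y²} orbital empty and maximises CFSE. → square planar.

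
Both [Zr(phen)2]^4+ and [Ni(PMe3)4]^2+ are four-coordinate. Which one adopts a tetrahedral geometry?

For [Zr(phen)2]^4+: 1,10-phenanthroline is neutral; balancing the +4 overall charge requires Zr(IV). Group 4 minus oxidation state 4 gives a d⁰ configuration. A d⁰ ion has no crystal-field stabilisation preference between square planar and tetrahedral, so four ligands adopt the sterically favoured tetrahedral geometry. → tetrahedral.
For [Ni(PMe3)4]^2+: Trimethylphosphine is neutral; balancing the +2 overall charge requires Ni(II). Nickel is a group-10 element; Ni(II) is therefore d⁸. Trimethylphosphine is a strong-field ligand (high in the spectrochemical series). A 3d d⁸ ion with strong-field ligands gains enough CFSE to favour square planar over tetrahedral. → square planar.

[Zr(phen)2]^4+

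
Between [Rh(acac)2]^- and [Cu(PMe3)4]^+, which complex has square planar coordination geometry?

For [Rh(acac)2]^-: Ligand charges: each acetylacetonate is −1. With an overall charge of −1 the rhodium centre must be in the +1 oxidation state. Rh sits in group 9, so the d-electron count is 9 − 1 = 8. A 4d d⁸ ion has a large crystal-field splitting; square planar leaves the high-energy d_{x²−y²} orbital empty and maximises CFSE. → square planar.
For [Cu(PMe3)4]^+: Ligand charges: trimethylphosphine is neutral. With an overall charge of +1 the copper centre must be in the +1 oxidation state. Group 11 minus oxidation state 1 gives a d¹⁰ configuration. A d¹⁰ ion has no crystal-field stabilisation preference between square planar and tetrahedral, so four ligands adopt the sterically favoured tetrahedral geometry. → tetrahedral.

[Rh(acac)2]^-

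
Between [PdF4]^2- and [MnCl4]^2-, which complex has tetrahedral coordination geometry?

For [PdF4]^2-: Ligand charges: each fluoride is −1. With an overall charge of −2 the palladium centre must be in the +2 oxidation state. Pd sits in group 10, so the d-electron count is 10 − 2 = 8. A 4d d⁸ ion has a large crystal-field splitting; square planar leaves the high-energy d_{x²−y²} orbital empty and maximises CFSE. → square planar.
For [MnCl4]^2-: Each chloride is −1; balancing the −2 overall charge requires Mn(II). Mn sits in group 7, so the d-electron count is 7 − 2 = 5. A high-spin d⁵ ion has zero CFSE in either geometry, so four ligands adopt the sterically favoured tetrahedral geometry. → tetrahedral.

[MnCl4]^2-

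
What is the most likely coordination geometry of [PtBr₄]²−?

square planar

Summing ligand charges against the −2 overall charge gives an oxidation state of +2 for platinum.
Platinum is a group-10 element; Pt(II) is therefore d⁸.
Coordination number: 4.
A 5d d⁸ ion has a large crystal-field splitting; square planar leaves the high-energy d_{x²−y²} orbital empty and maximises CFSE.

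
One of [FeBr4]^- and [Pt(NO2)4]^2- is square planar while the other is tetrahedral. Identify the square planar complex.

For [FeBr4]^-: Each bromide is −1; balancing the −1 overall charge requires Fe(III). Fe sits in group 8, so the d-electron count is 8 − 3 = 5. A high-spin d⁵ ion has zero CFSE in either geometry, so four ligands adopt the sterically favoured tetrahedral geometry. → tetrahedral.
For [Pt(NO2)4]^2-: Summing ligand charges against the −2 overall charge gives an oxidation state of +2 for platinum. Pt sits in group 10, so the d-electron count is 10 − 2 = 8. A 5d d⁸ ion has a large crystal-field splitting; square planar leaves the high-energy d_{x²−y²} orbital empty and maximises CFSE. → square planar.

[Pt(NO2)4]^2-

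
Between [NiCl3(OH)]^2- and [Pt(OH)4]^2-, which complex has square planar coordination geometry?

[Pt(OH)4]^2-

For [NiCl3(OH)]^2-: Ligand charges: each chloride is −1; each hydroxide is −1. With an overall charge of −2 the nickel centre must be in the +2 oxidation state. Nickel is a group-10 element; Ni(II) is therefore d⁸. Chloride and hydroxide are weak-field ligands. With weak-field ligands the CFSE gain from square planar is small, so a 3d d⁸ ion takes the sterically preferred tetrahedral geometry. → tetrahedral.
For [Pt(OH)4]^2-: Summing ligand charges against the −2 overall charge gives an oxidation state of +2 for platinum. Group 10 minus oxidation state 2 gives a d⁸ configuration. A 5d d⁸ ion has a large crystal-field splitting; square planar leaves the high-energy d_{x²−y²} orbital empty and maximises CFSE. → square planar.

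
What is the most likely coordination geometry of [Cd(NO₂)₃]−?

Each nitro (N-bound nitrite) is −1; balancing the −1 overall charge requires Cd(II).
Cd sits in group 12, so the d-electron count is 12 − 2 = 10.
With 3 monodentate ligands the coordination number is 3.
Three ligands around a d¹⁰ centre minimise repulsion in a trigonal-planar arrangement.

trigonal planar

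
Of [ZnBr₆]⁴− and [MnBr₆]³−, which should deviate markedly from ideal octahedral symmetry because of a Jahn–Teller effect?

[ZnBr₆]⁴−: Each bromide is −1; balancing the −4 overall charge requires Zn(II). Zn sits in group 12, so the d-electron count is 12 − 2 = 10. The d¹⁰ configuration leaves the e_g set evenly filled (or empty) — no strong Jahn–Teller driving force.
[MnBr₆]³−: Ligand charges: each bromide is −1. With an overall charge of −3 the manganese centre must be in the +3 oxidation state. Manganese is a group-7 element; Mn(III) is therefore d⁴. Bromide is a weak-field ligand for a first-row metal, so the complex is high-spin. The t₂g³e_g¹ (high-spin) configuration has an unevenly filled e_g set; the Jahn–Teller theorem predicts a tetragonal distortion (typically axial elongation) to lift the degeneracy.

[MnBr₆]³−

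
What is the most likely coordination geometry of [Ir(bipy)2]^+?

2,2′-bipyridine is neutral; balancing the +1 overall charge requires Ir(I).
Group 9 minus oxidation state 1 gives a d⁸ configuration.
Counting donor atoms: 2×2,2′-bipyridine (bidentate) → 4 donors. Coordination number = 4.
A 5d d⁸ ion has a large crystal-field splitting; square planar leaves the high-energy d_{x²−y²} orbital empty and maximises CFSE.

square planar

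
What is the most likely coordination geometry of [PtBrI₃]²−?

square planar

Summing ligand charges against the −2 overall charge gives an oxidation state of +2 for platinum.
Platinum is a group-10 element; Pt(II) is therefore d⁸.
With 4 monodentate ligands the coordination number is 4.
A 5d d⁸ ion has a large crystal-field splitting; square planar leaves the high-energy d_{x²−y²} orbital empty and maximises CFSE.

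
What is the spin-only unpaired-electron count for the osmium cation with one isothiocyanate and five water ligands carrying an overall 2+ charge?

1 unpaired electron

Ligand charges: each isothiocyanate is −1; water is neutral. With an overall charge of +2 the osmium centre must be in the +3 oxidation state.
Group 8 minus oxidation state 3 gives a d⁵ configuration.
The spin state decides the count: a 5d ion has a large Δₒ and is invariably low-spin.
An octahedral low-spin d⁵ ion is t₂g⁵e_g⁰, giving 1 unpaired electron.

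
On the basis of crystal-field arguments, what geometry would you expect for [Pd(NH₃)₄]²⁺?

Ammonia is neutral; balancing the +2 overall charge requires Pd(II).
Group 10 minus oxidation state 2 gives a d⁸ configuration.
Coordination number: 4.
A 4d d⁸ ion has a large crystal-field splitting; square planar leaves the high-energy d_{x²−y²} orbital empty and maximises CFSE.

square planar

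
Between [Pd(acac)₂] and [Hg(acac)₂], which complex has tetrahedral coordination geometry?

For [Pd(acac)₂]: Each acetylacetonate is −1; balancing the 0 overall charge requires Pd(II). Palladium is a group-10 element; Pd(II) is therefore d⁸. A 4d d⁸ ion has a large crystal-field splitting; square planar leaves the high-energy d_{x²−y²} orbital empty and maximises CFSE. → square planar.
For [Hg(acac)₂]: Summing ligand charges against the 0 overall charge gives an oxidation state of +2 for mercury. Mercury is a group-12 element; Hg(II) is therefore d¹⁰. A d¹⁰ ion has no crystal-field stabilisation preference between square planar and tetrahedral, so four ligands adopt the sterically favoured tetrahedral geometry. → tetrahedral.

[Hg(acac)₂]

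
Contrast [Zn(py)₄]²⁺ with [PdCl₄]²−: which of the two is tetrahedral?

[Zn(py)₄]²⁺

For [Zn(py)₄]²⁺: Ligand charges: pyridine is neutral. With an overall charge of +2 the zinc centre must be in the +2 oxidation state. Group 12 minus oxidation state 2 gives a d¹⁰ configuration. A d¹⁰ ion has no crystal-field stabilisation preference between square planar and tetrahedral, so four ligands adopt the sterically favoured tetrahedral geometry. → tetrahedral.
For [PdCl₄]²−: Ligand charges: each chloride is −1. With an overall charge of −2 the palladium centre must be in the +2 oxidation state. Group 10 minus oxidation state 2 gives a d⁸ configuration. A 4d d⁸ ion has a large crystal-field splitting; square planar leaves the high-energy d_{x²−y²} orbital empty and maximises CFSE. → square planar.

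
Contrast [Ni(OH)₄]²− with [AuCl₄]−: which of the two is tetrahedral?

For [Ni(OH)₄]²−: Ligand charges: each hydroxide is −1. With an overall charge of −2 the nickel centre must be in the +2 oxidation state. Nickel is a group-10 element; Ni(II) is therefore d⁸. Hydroxide is a weak-field ligand. With weak-field ligands the CFSE gain from square planar is small, so a 3d d⁸ ion takes the sterically preferred tetrahedral geometry. → tetrahedral.
For [AuCl₄]−: Each chloride is −1; balancing the −1 overall charge requires Au(III). Group 11 minus oxidation state 3 gives a d⁸ configuration. A 5d d⁸ ion has a large crystal-field splitting; square planar leaves the high-energy d_{x²−y²} orbital empty and maximises CFSE. → square planar.

[Ni(OH)₄]²−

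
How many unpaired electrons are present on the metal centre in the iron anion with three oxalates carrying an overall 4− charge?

4

Summing ligand charges against the −4 overall charge gives an oxidation state of +2 for iron.
Iron is a group-8 element; Fe(II) is therefore d⁶.
Counting donor atoms: 3×oxalate (bidentate) → 6 donors. Coordination number = 6.
The spin state decides the count: Oxalate is a weak-field ligand for a first-row metal, so the complex is high-spin.
An octahedral high-spin d⁶ ion is t₂g⁴e_g², giving 4 unpaired electrons.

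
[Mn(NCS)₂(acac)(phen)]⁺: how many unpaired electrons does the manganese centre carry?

Ligand charges: each isothiocyanate is −1; each acetylacetonate is −1; 1,10-phenanthroline is neutral. With an overall charge of +1 the manganese centre must be in the +4 oxidation state.
Group 7 minus oxidation state 4 gives a d³ configuration.
Counting donor atoms: 2×isothiocyanate (monodentate) → 2 donors; 1×acetylacetonate (bidentate) → 2 donors; 1×1,10-phenanthroline (bidentate) → 2 donors. Coordination number = 6.
In an octahedral field the d³ configuration is t₂g³e_g⁰ (only one arrangement possible), giving 3 unpaired electrons.

3 unpaired electrons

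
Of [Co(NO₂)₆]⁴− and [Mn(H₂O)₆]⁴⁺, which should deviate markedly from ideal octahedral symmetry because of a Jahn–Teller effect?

[Co(NO₂)₆]⁴−

[Co(NO₂)₆]⁴−: Ligand charges: each nitro (N-bound nitrite) is −1. With an overall charge of −4 the cobalt centre must be in the +2 oxidation state. Co sits in group 9, so the d-electron count is 9 − 2 = 7. Nitro (N-bound nitrite) is a strong-field ligand (high in the spectrochemical series) for a first-row metal, so the complex is low-spin. The t₂g⁶e_g¹ (low-spin) configuration has an unevenly filled e_g set; the Jahn–Teller theorem predicts a tetragonal distortion (typically axial elongation) to lift the degeneracy.
[Mn(H₂O)₆]⁴⁺: Ligand charges: water is neutral. With an overall charge of +4 the manganese centre must be in the +4 oxidation state. Manganese is a group-7 element; Mn(IV) is therefore d³. The d³ configuration leaves the e_g set evenly filled (or empty) — no strong Jahn–Teller driving force.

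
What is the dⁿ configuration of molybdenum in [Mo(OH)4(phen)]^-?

d3

Each hydroxide is −1; 1,10-phenanthroline is neutral; balancing the −1 overall charge requires Mo(III).
Mo sits in group 6, so the d-electron count is 6 − 3 = 3.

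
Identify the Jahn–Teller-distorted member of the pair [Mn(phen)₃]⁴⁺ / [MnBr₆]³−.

[Mn(phen)₃]⁴⁺: Ligand charges: 1,10-phenanthroline is neutral. With an overall charge of +4 the manganese centre must be in the +4 oxidation state. Group 7 minus oxidation state 4 gives a d³ configuration. The d³ configuration leaves the e_g set evenly filled (or empty) — no strong Jahn–Teller driving force.
[MnBr₆]³−: Each bromide is −1; balancing the −3 overall charge requires Mn(III). Group 7 minus oxidation state 3 gives a d⁴ configuration. Bromide is a weak-field ligand for a first-row metal, so the complex is high-spin. The t₂g³e_g¹ (high-spin) configuration has an unevenly filled e_g set; the Jahn–Teller theorem predicts a tetragonal distortion (typically axial elongation) to lift the degeneracy.

[MnBr₆]³−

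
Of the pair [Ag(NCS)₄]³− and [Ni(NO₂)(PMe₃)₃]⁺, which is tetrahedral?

For [Ag(NCS)₄]³−: Each isothiocyanate is −1; balancing the −3 overall charge requires Ag(I). Silver is a group-11 element; Ag(I) is therefore d¹⁰. A d¹⁰ ion has no crystal-field stabilisation preference between square planar and tetrahedral, so four ligands adopt the sterically favoured tetrahedral geometry. → tetrahedral.
For [Ni(NO₂)(PMe₃)₃]⁺: Ligand charges: each nitro (N-bound nitrite) is −1; trimethylphosphine is neutral. With an overall charge of +1 the nickel centre must be in the +2 oxidation state. Nickel is a group-10 element; Ni(II) is therefore d⁸. Nitro (N-bound nitrite) and trimethylphosphine are strong-field ligands (high in the spectrochemical series). A 3d d⁸ ion with strong-field ligands gains enough CFSE to favour square planar over tetrahedral. → square planar.

[Ag(NCS)₄]³−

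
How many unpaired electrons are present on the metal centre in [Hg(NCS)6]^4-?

0 unpaired electrons

Ligand charges: each isothiocyanate is −1. With an overall charge of −4 the mercury centre must be in the +2 oxidation state.
Hg sits in group 12, so the d-electron count is 12 − 2 = 10.
In an octahedral field the d¹⁰ configuration is t₂g⁶e_g⁴, giving 0 unpaired electrons.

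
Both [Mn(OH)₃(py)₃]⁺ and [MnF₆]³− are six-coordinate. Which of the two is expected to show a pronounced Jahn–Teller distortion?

[MnF₆]³−

[Mn(OH)₃(py)₃]⁺: Ligand charges: each hydroxide is −1; pyridine is neutral. With an overall charge of +1 the manganese centre must be in the +4 oxidation state. Mn sits in group 7, so the d-electron count is 7 − 4 = 3. The d³ configuration leaves the e_g set evenly filled (or empty) — no strong Jahn–Teller driving force.
[MnF₆]³−: Each fluoride is −1; balancing the −3 overall charge requires Mn(III). Manganese is a group-7 element; Mn(III) is therefore d⁴. Fluoride is a weak-field ligand for a first-row metal, so the complex is high-spin. The t₂g³e_g¹ (high-spin) configuration has an unevenly filled e_g set; the Jahn–Teller theorem predicts a tetragonal distortion (typically axial elongation) to lift the degeneracy.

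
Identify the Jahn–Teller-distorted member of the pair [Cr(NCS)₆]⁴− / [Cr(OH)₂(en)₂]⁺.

[Cr(NCS)₆]⁴−

[Cr(NCS)₆]⁴−: Ligand charges: each isothiocyanate is −1. With an overall charge of −4 the chromium centre must be in the +2 oxidation state. Chromium is a group-6 element; Cr(II) is therefore d⁴. Isothiocyanate is a weak-field ligand for a first-row metal, so the complex is high-spin. The t₂g³e_g¹ (high-spin) configuration has an unevenly filled e_g set; the Jahn–Teller theorem predicts a tetragonal distortion (typically axial elongation) to lift the degeneracy.
[Cr(OH)₂(en)₂]⁺: Each hydroxide is −1; ethylenediamine is neutral; balancing the +1 overall charge requires Cr(III). Cr sits in group 6, so the d-electron count is 6 − 3 = 3. The d³ configuration leaves the e_g set evenly filled (or empty) — no strong Jahn–Teller driving force.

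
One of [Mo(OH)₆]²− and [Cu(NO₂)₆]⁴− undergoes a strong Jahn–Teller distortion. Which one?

[Mo(OH)₆]²−: Summing ligand charges against the −2 overall charge gives an oxidation state of +4 for molybdenum. Molybdenum is a group-6 element; Mo(IV) is therefore d². The d² configuration leaves the e_g set evenly filled (or empty) — no strong Jahn–Teller driving force.
[Cu(NO₂)₆]⁴−: Ligand charges: each nitro (N-bound nitrite) is −1. With an overall charge of −4 the copper centre must be in the +2 oxidation state. Copper is a group-11 element; Cu(II) is therefore d⁹. The t₂g⁶e_g³ configuration has an unevenly filled e_g set; the Jahn–Teller theorem predicts a tetragonal distortion (typically axial elongation) to lift the degeneracy.

[Cu(NO₂)₆]⁴−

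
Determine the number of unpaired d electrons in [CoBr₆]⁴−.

3

Summing ligand charges against the −4 overall charge gives an oxidation state of +2 for cobalt.
Group 9 minus oxidation state 2 gives a d⁷ configuration.
The spin state decides the count: Bromide is a weak-field ligand for a first-row metal, so the complex is high-spin.
An octahedral high-spin d⁷ ion is t₂g⁵e_g², giving 3 unpaired electrons.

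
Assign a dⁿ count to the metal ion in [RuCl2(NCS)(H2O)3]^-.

d⁶

Ligand charges: each chloride is −1; each isothiocyanate is −1; water is neutral. With an overall charge of −1 the ruthenium centre must be in the +2 oxidation state.
Ru sits in group 8, so the d-electron count is 8 − 2 = 6.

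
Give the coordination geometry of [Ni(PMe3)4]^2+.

Trimethylphosphine is neutral; balancing the +2 overall charge requires Ni(II).
Ni sits in group 10, so the d-electron count is 10 − 2 = 8.
With 4 monodentate ligands the coordination number is 4.
Trimethylphosphine is a strong-field ligand (high in the spectrochemical series).
A 3d d⁸ ion with strong-field ligands gains enough CFSE to favour square planar over tetrahedral.

square planar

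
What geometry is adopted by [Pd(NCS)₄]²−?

square planar

Each isothiocyanate is −1; balancing the −2 overall charge requires Pd(II).
Palladium is a group-10 element; Pd(II) is therefore d⁸.
With 4 monodentate ligands the coordination number is 4.
A 4d d⁸ ion has a large crystal-field splitting; square planar leaves the high-energy d_{x²−y²} orbital empty and maximises CFSE.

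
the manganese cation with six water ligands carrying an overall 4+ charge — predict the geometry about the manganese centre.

octahedral

Ligand charges: water is neutral. With an overall charge of +4 the manganese centre must be in the +4 oxidation state.
Mn sits in group 7, so the d-electron count is 7 − 4 = 3.
Coordination number: 6.
Six donors around a single metal centre give an octahedral coordination sphere.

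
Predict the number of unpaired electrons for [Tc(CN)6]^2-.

Each cyanide is −1; balancing the −2 overall charge requires Tc(IV).
Technetium is a group-7 element; Tc(IV) is therefore d³.
In an octahedral field the d³ configuration is t₂g³e_g⁰ (only one arrangement possible), giving 3 unpaired electrons.

3 unpaired electrons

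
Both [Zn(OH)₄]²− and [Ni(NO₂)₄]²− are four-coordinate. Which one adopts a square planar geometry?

For [Zn(OH)₄]²−: Each hydroxide is −1; balancing the −2 overall charge requires Zn(II). Zinc is a group-12 element; Zn(II) is therefore d¹⁰. A d¹⁰ ion has no crystal-field stabilisation preference between square planar and tetrahedral, so four ligands adopt the sterically favoured tetrahedral geometry. → tetrahedral.
For [Ni(NO₂)₄]²−: Ligand charges: each nitro (N-bound nitrite) is −1. With an overall charge of −2 the nickel centre must be in the +2 oxidation state. Ni sits in group 10, so the d-electron count is 10 − 2 = 8. Nitro (N-bound nitrite) is a strong-field ligand (high in the spectrochemical series). A 3d d⁸ ion with strong-field ligands gains enough CFSE to favour square planar over tetrahedral. → square planar.

[Ni(NO₂)₄]²−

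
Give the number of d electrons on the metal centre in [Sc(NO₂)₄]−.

Each nitro (N-bound nitrite) is −1; balancing the −1 overall charge requires Sc(III).
Sc sits in group 3, so the d-electron count is 3 − 3 = 0.

d0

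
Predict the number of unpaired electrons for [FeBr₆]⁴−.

Ligand charges: each bromide is −1. With an overall charge of −4 the iron centre must be in the +2 oxidation state.
Fe sits in group 8, so the d-electron count is 8 − 2 = 6.
The spin state decides the count: Bromide is a weak-field ligand for a first-row metal, so the complex is high-spin.
An octahedral high-spin d⁶ ion is t₂g⁴e_g², giving 4 unpaired electrons.

4 unpaired electrons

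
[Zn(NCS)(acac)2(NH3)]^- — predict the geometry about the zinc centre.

Ligand charges: each isothiocyanate is −1; each acetylacetonate is −1; ammonia is neutral. With an overall charge of −1 the zinc centre must be in the +2 oxidation state.
Group 12 minus oxidation state 2 gives a d¹⁰ configuration.
Counting donor atoms: 1×isothiocyanate (monodentate) → 1 donor; 2×acetylacetonate (bidentate) → 4 donors; 1×ammonia (monodentate) → 1 donor. Coordination number = 6.
Six donors around a single metal centre give an octahedral coordination sphere.

octahedral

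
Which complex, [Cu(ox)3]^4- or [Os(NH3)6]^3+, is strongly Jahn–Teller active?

[Cu(ox)3]^4-: Each oxalate is −2; balancing the −4 overall charge requires Cu(II). Copper is a group-11 element; Cu(II) is therefore d⁹. The t₂g⁶e_g³ configuration has an unevenly filled e_g set; the Jahn–Teller theorem predicts a tetragonal distortion (typically axial elongation) to lift the degeneracy.
[Os(NH3)6]^3+: Ligand charges: ammonia is neutral. With an overall charge of +3 the osmium centre must be in the +3 oxidation state. Group 8 minus oxidation state 3 gives a d⁵ configuration. A 5d ion has a large Δₒ and is invariably low-spin. The d⁵ configuration leaves the e_g set evenly filled (or empty) — no strong Jahn–Teller driving force.

[Cu(ox)3]^4-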